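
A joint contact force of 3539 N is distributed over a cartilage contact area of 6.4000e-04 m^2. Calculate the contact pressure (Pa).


P = F / A
P = 3539 / 6.4000e-04
P = 5.5297e+06


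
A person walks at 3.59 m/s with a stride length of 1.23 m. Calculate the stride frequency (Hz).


f = v / stride_length
f = 3.59 / 1.23
f = 2.9187


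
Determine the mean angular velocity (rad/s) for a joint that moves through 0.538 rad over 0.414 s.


omega = delta_theta / delta_t
omega = 0.538 / 0.414
omega = 1.2995


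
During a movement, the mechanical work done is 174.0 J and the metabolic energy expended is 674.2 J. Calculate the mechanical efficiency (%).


eta = (W_mech / E_meta) * 100
eta = (174.0 / 674.2) * 100
ratio = 0.2581
eta = 25.8084


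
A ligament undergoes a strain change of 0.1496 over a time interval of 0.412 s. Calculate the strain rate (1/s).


strain_rate = delta_strain / delta_t
strain_rate = 0.1496 / 0.412
strain_rate = 0.3631


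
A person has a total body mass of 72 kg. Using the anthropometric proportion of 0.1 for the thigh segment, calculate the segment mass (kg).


m_segment = body_mass * fraction
m_segment = 72 * 0.1
m_segment = 7.2000


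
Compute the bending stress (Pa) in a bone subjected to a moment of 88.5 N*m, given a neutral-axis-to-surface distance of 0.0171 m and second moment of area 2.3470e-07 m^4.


sigma = M * c / I
sigma = 88.5 * 0.0171 / 2.3470e-07
M * c = 1.5133
sigma = 6.4480e+06


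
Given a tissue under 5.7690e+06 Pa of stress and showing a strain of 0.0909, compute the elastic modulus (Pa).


E = stress / strain
E = 5.7690e+06 / 0.0909
E = 6.3465e+07


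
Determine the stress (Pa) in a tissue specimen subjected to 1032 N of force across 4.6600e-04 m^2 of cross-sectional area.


stress = F / A
stress = 1032 / 4.6600e-04
stress = 2.2146e+06


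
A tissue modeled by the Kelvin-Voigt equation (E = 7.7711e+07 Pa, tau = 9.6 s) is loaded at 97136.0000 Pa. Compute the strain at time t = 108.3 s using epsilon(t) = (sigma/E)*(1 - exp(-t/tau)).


epsilon(t) = (sigma/E) * (1 - exp(-t/tau))
sigma/E = 97136.0000 / 7.7711e+07 = 0.0012
exp(-t/tau) = exp(-108.3 / 9.6) = 1.2607e-05
epsilon = 0.0012 * (1 - 1.2607e-05)
epsilon = 0.0012


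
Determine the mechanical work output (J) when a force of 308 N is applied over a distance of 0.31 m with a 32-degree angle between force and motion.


W = F * d * cos(theta)
theta = 32 deg = 0.5585 rad
cos(theta) = 0.8480
W = 308 * 0.31 * 0.8480
W = 80.9716


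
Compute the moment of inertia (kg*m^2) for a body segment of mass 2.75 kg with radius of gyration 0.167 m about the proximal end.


I = m * k^2
I = 2.75 * 0.167^2
k^2 = 0.0279
I = 0.0767


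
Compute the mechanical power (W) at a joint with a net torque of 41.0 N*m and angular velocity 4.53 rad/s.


P = M * omega
P = 41.0 * 4.53
P = 185.7300


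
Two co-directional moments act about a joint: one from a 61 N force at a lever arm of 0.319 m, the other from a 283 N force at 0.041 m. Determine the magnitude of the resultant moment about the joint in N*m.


M = F1 * d1 + F2 * d2
M = 61 * 0.319 + 283 * 0.041
M = 19.4590 + 11.6030
M = 31.0620


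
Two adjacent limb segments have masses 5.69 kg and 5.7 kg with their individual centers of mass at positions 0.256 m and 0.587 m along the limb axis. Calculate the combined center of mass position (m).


COM = (m1*x1 + m2*x2) / (m1 + m2)
COM = (5.69*0.256 + 5.7*0.587) / (5.69 + 5.7)
Numerator = 4.8025
Denominator = 11.3900
COM = 0.4216


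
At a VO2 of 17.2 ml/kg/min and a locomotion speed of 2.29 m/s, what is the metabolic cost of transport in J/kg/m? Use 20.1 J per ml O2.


Power per kg = VO2 * 20.1 / 60
Power per kg = 17.2 * 20.1 / 60 = 5.7620 W/kg
Cost = power_per_kg / speed
Cost = 5.7620 / 2.29
Cost = 2.5162


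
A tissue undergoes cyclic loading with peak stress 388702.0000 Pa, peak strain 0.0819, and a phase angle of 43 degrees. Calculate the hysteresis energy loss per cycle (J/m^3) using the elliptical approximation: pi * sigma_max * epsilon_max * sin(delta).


E_loss = pi * sigma_max * epsilon_max * sin(delta)
delta = 43 deg = 0.7505 rad
sin(delta) = 0.6820
E_loss = pi * 388702.0000 * 0.0819 * 0.6820
E_loss = 68207.7746


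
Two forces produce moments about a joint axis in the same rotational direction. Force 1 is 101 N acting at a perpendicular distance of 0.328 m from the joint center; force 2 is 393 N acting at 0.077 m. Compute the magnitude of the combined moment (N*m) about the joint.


M = F1 * d1 + F2 * d2
M = 101 * 0.328 + 393 * 0.077
M = 33.1280 + 30.2610
M = 63.3890


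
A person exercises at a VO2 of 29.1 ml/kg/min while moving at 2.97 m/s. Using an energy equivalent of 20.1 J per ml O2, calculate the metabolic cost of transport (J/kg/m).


Power per kg = VO2 * 20.1 / 60
Power per kg = 29.1 * 20.1 / 60 = 9.7485 W/kg
Cost = power_per_kg / speed
Cost = 9.7485 / 2.97
Cost = 3.2823


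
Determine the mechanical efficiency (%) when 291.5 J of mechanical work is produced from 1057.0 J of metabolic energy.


eta = (W_mech / E_meta) * 100
eta = (291.5 / 1057.0) * 100
ratio = 0.2758
eta = 27.5781


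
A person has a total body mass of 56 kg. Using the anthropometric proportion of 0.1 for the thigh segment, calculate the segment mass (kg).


m_segment = body_mass * fraction
m_segment = 56 * 0.1
m_segment = 5.6000


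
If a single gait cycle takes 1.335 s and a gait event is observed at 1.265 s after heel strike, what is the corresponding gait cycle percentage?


pct = (event_time / cycle_time) * 100
pct = (1.265 / 1.335) * 100
ratio = 0.9476
pct = 94.7566


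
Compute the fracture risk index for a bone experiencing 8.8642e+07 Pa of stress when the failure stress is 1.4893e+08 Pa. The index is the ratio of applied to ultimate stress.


FRI = applied / ultimate
FRI = 8.8642e+07 / 1.4893e+08
FRI = 0.5952


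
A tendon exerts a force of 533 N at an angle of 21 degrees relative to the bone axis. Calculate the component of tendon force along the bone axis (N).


F_eff = F_tendon * cos(theta)
theta = 21 deg = 0.3665 rad
cos(theta) = 0.9336
F_eff = 533 * 0.9336
F_eff = 497.5984


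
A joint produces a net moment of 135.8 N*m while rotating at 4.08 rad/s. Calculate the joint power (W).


P = M * omega
P = 135.8 * 4.08
P = 554.0640


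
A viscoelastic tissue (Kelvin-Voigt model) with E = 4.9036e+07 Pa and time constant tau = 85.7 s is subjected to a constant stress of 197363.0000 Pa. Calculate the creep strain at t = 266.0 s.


epsilon(t) = (sigma/E) * (1 - exp(-t/tau))
sigma/E = 197363.0000 / 4.9036e+07 = 0.0040
exp(-t/tau) = exp(-266.0 / 85.7) = 0.0449
epsilon = 0.0040 * (1 - 0.0449)
epsilon = 0.0038


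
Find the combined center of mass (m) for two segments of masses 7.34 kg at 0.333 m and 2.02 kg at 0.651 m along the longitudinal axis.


COM = (m1*x1 + m2*x2) / (m1 + m2)
COM = (7.34*0.333 + 2.02*0.651) / (7.34 + 2.02)
Numerator = 3.7592
Denominator = 9.3600
COM = 0.4016


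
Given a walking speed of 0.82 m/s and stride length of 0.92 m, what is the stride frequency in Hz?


f = v / stride_length
f = 0.82 / 0.92
f = 0.8913


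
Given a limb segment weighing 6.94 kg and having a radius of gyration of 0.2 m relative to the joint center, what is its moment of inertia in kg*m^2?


I = m * k^2
I = 6.94 * 0.2^2
k^2 = 0.0400
I = 0.2776


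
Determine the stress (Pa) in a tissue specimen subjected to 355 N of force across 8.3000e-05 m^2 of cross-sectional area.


stress = F / A
stress = 355 / 8.3000e-05
stress = 4.2771e+06


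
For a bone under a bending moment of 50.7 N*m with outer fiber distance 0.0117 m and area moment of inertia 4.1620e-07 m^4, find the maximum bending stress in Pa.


sigma = M * c / I
sigma = 50.7 * 0.0117 / 4.1620e-07
M * c = 0.5932
sigma = 1.4253e+06


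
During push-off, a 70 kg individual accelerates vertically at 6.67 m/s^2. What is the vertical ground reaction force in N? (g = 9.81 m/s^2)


GRF = m * (g + a)
GRF = 70 * (9.81 + 6.67)
GRF = 70 * 16.4800
GRF = 1153.6000


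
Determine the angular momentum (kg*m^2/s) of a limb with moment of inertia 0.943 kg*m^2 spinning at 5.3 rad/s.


L = I * omega
L = 0.943 * 5.3
L = 4.9979


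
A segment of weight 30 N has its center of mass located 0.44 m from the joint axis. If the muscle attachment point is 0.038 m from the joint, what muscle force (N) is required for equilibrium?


F_muscle = W * d_load / d_muscle
F_muscle = 30 * 0.44 / 0.038
Numerator = 13.2000
F_muscle = 347.3684


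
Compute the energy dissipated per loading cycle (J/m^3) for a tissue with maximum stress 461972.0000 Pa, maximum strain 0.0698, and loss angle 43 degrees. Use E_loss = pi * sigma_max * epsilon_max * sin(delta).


E_loss = pi * sigma_max * epsilon_max * sin(delta)
delta = 43 deg = 0.7505 rad
sin(delta) = 0.6820
E_loss = pi * 461972.0000 * 0.0698 * 0.6820
E_loss = 69088.2639


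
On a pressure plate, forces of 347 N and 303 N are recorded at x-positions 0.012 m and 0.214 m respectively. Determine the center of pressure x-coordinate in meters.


COP_x = (F1*x1 + F2*x2) / (F1 + F2)
COP_x = (347*0.012 + 303*0.214) / (347 + 303)
Numerator = 69.0060
Denominator = 650
COP_x = 0.1062


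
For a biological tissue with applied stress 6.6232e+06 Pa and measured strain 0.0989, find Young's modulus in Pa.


E = stress / strain
E = 6.6232e+06 / 0.0989
E = 6.6969e+07


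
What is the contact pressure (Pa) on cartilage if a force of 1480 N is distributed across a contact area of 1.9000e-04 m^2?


P = F / A
P = 1480 / 1.9000e-04
P = 7.7895e+06


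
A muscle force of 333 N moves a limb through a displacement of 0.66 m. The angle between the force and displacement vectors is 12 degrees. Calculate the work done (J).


W = F * d * cos(theta)
theta = 12 deg = 0.2094 rad
cos(theta) = 0.9781
W = 333 * 0.66 * 0.9781
W = 214.9773


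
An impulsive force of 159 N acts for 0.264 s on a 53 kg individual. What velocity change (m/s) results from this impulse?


J = F * dt = 159 * 0.264 = 41.9760 N*s
delta_v = J / m
delta_v = 41.9760 / 53
delta_v = 0.7920


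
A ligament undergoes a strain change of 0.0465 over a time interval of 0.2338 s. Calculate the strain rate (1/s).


strain_rate = delta_strain / delta_t
strain_rate = 0.0465 / 0.2338
strain_rate = 0.1989


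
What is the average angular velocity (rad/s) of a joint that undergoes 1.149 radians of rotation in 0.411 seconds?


omega = delta_theta / delta_t
omega = 1.149 / 0.411
omega = 2.7956


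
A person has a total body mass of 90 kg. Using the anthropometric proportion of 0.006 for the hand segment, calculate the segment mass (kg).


m_segment = body_mass * fraction
m_segment = 90 * 0.006
m_segment = 0.5400


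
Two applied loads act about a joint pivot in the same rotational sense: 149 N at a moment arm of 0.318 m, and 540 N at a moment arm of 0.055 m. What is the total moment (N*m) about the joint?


M = F1 * d1 + F2 * d2
M = 149 * 0.318 + 540 * 0.055
M = 47.3820 + 29.7000
M = 77.0820


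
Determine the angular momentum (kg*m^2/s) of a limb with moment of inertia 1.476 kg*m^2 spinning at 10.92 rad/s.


L = I * omega
L = 1.476 * 10.92
L = 16.1179


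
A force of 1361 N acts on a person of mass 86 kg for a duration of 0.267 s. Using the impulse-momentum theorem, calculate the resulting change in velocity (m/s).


J = F * dt = 1361 * 0.267 = 363.3870 N*s
delta_v = J / m
delta_v = 363.3870 / 86
delta_v = 4.2254


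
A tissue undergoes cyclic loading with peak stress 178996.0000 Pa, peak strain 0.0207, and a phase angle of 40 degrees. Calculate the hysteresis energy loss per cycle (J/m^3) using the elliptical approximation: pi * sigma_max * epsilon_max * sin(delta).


E_loss = pi * sigma_max * epsilon_max * sin(delta)
delta = 40 deg = 0.6981 rad
sin(delta) = 0.6428
E_loss = pi * 178996.0000 * 0.0207 * 0.6428
E_loss = 7482.2298


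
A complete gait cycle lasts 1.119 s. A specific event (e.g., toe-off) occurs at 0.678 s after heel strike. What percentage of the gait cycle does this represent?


pct = (event_time / cycle_time) * 100
pct = (0.678 / 1.119) * 100
ratio = 0.6059
pct = 60.5898


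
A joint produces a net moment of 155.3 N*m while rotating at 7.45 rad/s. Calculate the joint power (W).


P = M * omega
P = 155.3 * 7.45
P = 1156.9850


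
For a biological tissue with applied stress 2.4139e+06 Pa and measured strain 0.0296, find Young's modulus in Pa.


E = stress / strain
E = 2.4139e+06 / 0.0296
E = 8.1551e+07


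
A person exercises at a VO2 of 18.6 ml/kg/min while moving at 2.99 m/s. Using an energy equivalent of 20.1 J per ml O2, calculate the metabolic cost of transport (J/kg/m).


Power per kg = VO2 * 20.1 / 60
Power per kg = 18.6 * 20.1 / 60 = 6.2310 W/kg
Cost = power_per_kg / speed
Cost = 6.2310 / 2.99
Cost = 2.0839


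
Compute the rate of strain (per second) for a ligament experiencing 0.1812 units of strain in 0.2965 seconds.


strain_rate = delta_strain / delta_t
strain_rate = 0.1812 / 0.2965
strain_rate = 0.6111


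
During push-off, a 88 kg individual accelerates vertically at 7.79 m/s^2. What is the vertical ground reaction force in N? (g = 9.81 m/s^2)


GRF = m * (g + a)
GRF = 88 * (9.81 + 7.79)
GRF = 88 * 17.6000
GRF = 1548.8000


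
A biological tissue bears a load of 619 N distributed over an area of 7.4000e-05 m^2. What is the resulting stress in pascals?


stress = F / A
stress = 619 / 7.4000e-05
stress = 8.3649e+06


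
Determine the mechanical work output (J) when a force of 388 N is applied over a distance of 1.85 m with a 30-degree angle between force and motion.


W = F * d * cos(theta)
theta = 30 deg = 0.5236 rad
cos(theta) = 0.8660
W = 388 * 1.85 * 0.8660
W = 621.6330


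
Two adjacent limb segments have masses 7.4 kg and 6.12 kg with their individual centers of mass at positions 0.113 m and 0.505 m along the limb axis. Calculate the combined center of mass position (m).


COM = (m1*x1 + m2*x2) / (m1 + m2)
COM = (7.4*0.113 + 6.12*0.505) / (7.4 + 6.12)
Numerator = 3.9268
Denominator = 13.5200
COM = 0.2904


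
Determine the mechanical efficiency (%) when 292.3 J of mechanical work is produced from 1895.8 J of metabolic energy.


eta = (W_mech / E_meta) * 100
eta = (292.3 / 1895.8) * 100
ratio = 0.1542
eta = 15.4183


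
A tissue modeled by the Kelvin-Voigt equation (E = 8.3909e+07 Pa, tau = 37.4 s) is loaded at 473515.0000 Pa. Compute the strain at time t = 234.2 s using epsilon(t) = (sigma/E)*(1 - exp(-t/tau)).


epsilon(t) = (sigma/E) * (1 - exp(-t/tau))
sigma/E = 473515.0000 / 8.3909e+07 = 0.0056
exp(-t/tau) = exp(-234.2 / 37.4) = 0.0019
epsilon = 0.0056 * (1 - 0.0019)
epsilon = 0.0056


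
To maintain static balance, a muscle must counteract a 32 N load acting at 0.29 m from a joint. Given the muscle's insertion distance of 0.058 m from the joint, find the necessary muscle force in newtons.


F_muscle = W * d_load / d_muscle
F_muscle = 32 * 0.29 / 0.058
Numerator = 9.2800
F_muscle = 160.0000


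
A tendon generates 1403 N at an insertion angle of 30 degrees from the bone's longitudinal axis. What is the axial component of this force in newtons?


F_eff = F_tendon * cos(theta)
theta = 30 deg = 0.5236 rad
cos(theta) = 0.8660
F_eff = 1403 * 0.8660
F_eff = 1215.0336


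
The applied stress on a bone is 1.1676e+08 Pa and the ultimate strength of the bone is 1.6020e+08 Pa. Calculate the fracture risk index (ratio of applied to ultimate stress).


FRI = applied / ultimate
FRI = 1.1676e+08 / 1.6020e+08
FRI = 0.7288


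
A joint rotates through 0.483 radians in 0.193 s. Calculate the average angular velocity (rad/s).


omega = delta_theta / delta_t
omega = 0.483 / 0.193
omega = 2.5026


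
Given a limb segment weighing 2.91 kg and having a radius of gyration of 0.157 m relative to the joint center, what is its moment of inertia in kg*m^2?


I = m * k^2
I = 2.91 * 0.157^2
k^2 = 0.0246
I = 0.0717


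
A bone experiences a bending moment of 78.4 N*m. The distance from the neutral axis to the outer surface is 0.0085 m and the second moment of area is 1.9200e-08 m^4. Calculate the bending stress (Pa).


sigma = M * c / I
sigma = 78.4 * 0.0085 / 1.9200e-08
M * c = 0.6664
sigma = 3.4708e+07


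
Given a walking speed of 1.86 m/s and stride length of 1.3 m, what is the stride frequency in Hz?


f = v / stride_length
f = 1.86 / 1.3
f = 1.4308


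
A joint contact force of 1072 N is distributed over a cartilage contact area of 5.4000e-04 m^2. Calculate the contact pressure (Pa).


P = F / A
P = 1072 / 5.4000e-04
P = 1.9852e+06


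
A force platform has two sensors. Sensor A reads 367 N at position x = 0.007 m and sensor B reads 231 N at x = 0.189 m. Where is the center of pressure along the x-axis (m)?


COP_x = (F1*x1 + F2*x2) / (F1 + F2)
COP_x = (367*0.007 + 231*0.189) / (367 + 231)
Numerator = 46.2280
Denominator = 598
COP_x = 0.0773


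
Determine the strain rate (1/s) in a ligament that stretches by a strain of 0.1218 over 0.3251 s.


strain_rate = delta_strain / delta_t
strain_rate = 0.1218 / 0.3251
strain_rate = 0.3747


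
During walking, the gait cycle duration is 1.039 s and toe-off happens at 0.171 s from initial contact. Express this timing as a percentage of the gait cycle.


pct = (event_time / cycle_time) * 100
pct = (0.171 / 1.039) * 100
ratio = 0.1646
pct = 16.4581


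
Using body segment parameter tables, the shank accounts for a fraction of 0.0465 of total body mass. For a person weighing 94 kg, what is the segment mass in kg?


m_segment = body_mass * fraction
m_segment = 94 * 0.0465
m_segment = 4.3710


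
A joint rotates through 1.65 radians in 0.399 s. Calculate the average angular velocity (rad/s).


omega = delta_theta / delta_t
omega = 1.65 / 0.399
omega = 4.1353


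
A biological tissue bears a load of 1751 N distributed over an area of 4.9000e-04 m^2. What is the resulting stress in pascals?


stress = F / A
stress = 1751 / 4.9000e-04
stress = 3.5735e+06


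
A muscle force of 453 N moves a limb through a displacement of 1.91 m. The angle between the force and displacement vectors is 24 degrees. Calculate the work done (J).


W = F * d * cos(theta)
theta = 24 deg = 0.4189 rad
cos(theta) = 0.9135
W = 453 * 1.91 * 0.9135
W = 790.4269


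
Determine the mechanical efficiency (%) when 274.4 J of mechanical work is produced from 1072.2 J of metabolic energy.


eta = (W_mech / E_meta) * 100
eta = (274.4 / 1072.2) * 100
ratio = 0.2559
eta = 25.5922


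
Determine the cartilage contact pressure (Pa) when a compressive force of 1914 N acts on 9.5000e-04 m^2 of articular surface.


P = F / A
P = 1914 / 9.5000e-04
P = 2.0147e+06


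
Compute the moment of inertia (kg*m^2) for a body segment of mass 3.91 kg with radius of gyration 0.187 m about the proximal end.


I = m * k^2
I = 3.91 * 0.187^2
k^2 = 0.0350
I = 0.1367


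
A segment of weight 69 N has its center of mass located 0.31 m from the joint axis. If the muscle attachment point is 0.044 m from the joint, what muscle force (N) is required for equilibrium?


F_muscle = W * d_load / d_muscle
F_muscle = 69 * 0.31 / 0.044
Numerator = 21.3900
F_muscle = 486.1364


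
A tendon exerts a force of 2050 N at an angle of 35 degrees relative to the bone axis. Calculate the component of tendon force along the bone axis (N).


F_eff = F_tendon * cos(theta)
theta = 35 deg = 0.6109 rad
cos(theta) = 0.8192
F_eff = 2050 * 0.8192
F_eff = 1679.2617


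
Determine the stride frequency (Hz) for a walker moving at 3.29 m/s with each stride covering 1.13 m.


f = v / stride_length
f = 3.29 / 1.13
f = 2.9115


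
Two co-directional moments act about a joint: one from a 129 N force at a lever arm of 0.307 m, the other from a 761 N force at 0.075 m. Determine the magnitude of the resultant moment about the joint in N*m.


M = F1 * d1 + F2 * d2
M = 129 * 0.307 + 761 * 0.075
M = 39.6030 + 57.0750
M = 96.6780


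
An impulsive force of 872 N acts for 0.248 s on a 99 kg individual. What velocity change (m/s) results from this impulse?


J = F * dt = 872 * 0.248 = 216.2560 N*s
delta_v = J / m
delta_v = 216.2560 / 99
delta_v = 2.1844


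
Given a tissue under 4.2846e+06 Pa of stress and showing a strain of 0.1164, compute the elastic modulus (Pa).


E = stress / strain
E = 4.2846e+06 / 0.1164
E = 3.6809e+07


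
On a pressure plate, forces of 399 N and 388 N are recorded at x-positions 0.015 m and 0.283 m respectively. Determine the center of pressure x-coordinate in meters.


COP_x = (F1*x1 + F2*x2) / (F1 + F2)
COP_x = (399*0.015 + 388*0.283) / (399 + 388)
Numerator = 115.7890
Denominator = 787
COP_x = 0.1471


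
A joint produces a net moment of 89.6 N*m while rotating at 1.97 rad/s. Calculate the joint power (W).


P = M * omega
P = 89.6 * 1.97
P = 176.5120


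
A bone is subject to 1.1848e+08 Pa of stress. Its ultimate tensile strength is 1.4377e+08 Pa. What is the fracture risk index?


FRI = applied / ultimate
FRI = 1.1848e+08 / 1.4377e+08
FRI = 0.8241


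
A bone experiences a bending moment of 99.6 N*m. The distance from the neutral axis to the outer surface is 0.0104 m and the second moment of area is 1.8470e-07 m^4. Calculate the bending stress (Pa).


sigma = M * c / I
sigma = 99.6 * 0.0104 / 1.8470e-07
M * c = 1.0358
sigma = 5.6082e+06


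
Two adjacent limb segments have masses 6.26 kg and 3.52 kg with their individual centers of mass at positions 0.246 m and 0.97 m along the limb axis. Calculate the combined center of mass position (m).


COM = (m1*x1 + m2*x2) / (m1 + m2)
COM = (6.26*0.246 + 3.52*0.97) / (6.26 + 3.52)
Numerator = 4.9544
Denominator = 9.7800
COM = 0.5066


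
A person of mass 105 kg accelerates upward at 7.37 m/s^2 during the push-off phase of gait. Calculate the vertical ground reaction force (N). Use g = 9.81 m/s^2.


GRF = m * (g + a)
GRF = 105 * (9.81 + 7.37)
GRF = 105 * 17.1800
GRF = 1803.9000


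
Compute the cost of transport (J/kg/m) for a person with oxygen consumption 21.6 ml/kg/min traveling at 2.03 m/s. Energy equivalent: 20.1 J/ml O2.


Power per kg = VO2 * 20.1 / 60
Power per kg = 21.6 * 20.1 / 60 = 7.2360 W/kg
Cost = power_per_kg / speed
Cost = 7.2360 / 2.03
Cost = 3.5645


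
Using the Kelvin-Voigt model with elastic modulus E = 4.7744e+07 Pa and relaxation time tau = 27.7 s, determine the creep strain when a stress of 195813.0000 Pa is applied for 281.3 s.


epsilon(t) = (sigma/E) * (1 - exp(-t/tau))
sigma/E = 195813.0000 / 4.7744e+07 = 0.0041
exp(-t/tau) = exp(-281.3 / 27.7) = 3.8872e-05
epsilon = 0.0041 * (1 - 3.8872e-05)
epsilon = 0.0041


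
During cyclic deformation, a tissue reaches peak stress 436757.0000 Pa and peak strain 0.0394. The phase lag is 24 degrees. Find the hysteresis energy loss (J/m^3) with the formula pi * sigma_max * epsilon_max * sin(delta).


E_loss = pi * sigma_max * epsilon_max * sin(delta)
delta = 24 deg = 0.4189 rad
sin(delta) = 0.4067
E_loss = pi * 436757.0000 * 0.0394 * 0.4067
E_loss = 21988.6856


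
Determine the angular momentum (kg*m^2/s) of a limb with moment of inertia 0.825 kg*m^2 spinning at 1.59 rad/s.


L = I * omega
L = 0.825 * 1.59
L = 1.3117


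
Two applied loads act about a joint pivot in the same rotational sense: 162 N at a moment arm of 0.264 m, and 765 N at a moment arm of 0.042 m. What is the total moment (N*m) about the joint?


M = F1 * d1 + F2 * d2
M = 162 * 0.264 + 765 * 0.042
M = 42.7680 + 32.1300
M = 74.8980


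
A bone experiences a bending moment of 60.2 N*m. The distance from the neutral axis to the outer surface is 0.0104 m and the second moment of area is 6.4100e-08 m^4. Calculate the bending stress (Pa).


sigma = M * c / I
sigma = 60.2 * 0.0104 / 6.4100e-08
M * c = 0.6261
sigma = 9.7672e+06


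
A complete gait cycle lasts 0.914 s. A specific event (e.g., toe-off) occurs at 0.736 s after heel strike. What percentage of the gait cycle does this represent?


pct = (event_time / cycle_time) * 100
pct = (0.736 / 0.914) * 100
ratio = 0.8053
pct = 80.5252


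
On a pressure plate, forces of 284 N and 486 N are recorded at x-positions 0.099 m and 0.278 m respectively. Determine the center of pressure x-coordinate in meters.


COP_x = (F1*x1 + F2*x2) / (F1 + F2)
COP_x = (284*0.099 + 486*0.278) / (284 + 486)
Numerator = 163.2240
Denominator = 770
COP_x = 0.2120


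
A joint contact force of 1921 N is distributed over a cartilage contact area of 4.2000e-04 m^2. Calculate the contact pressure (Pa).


P = F / A
P = 1921 / 4.2000e-04
P = 4.5738e+06


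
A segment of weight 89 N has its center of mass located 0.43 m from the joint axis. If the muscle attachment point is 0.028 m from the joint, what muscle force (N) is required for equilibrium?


F_muscle = W * d_load / d_muscle
F_muscle = 89 * 0.43 / 0.028
Numerator = 38.2700
F_muscle = 1366.7857


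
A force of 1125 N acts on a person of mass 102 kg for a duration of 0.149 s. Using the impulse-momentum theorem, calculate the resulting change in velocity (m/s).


J = F * dt = 1125 * 0.149 = 167.6250 N*s
delta_v = J / m
delta_v = 167.6250 / 102
delta_v = 1.6434


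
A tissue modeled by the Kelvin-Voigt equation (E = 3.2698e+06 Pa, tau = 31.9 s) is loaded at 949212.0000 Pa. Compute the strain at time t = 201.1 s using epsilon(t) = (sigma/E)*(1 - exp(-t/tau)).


epsilon(t) = (sigma/E) * (1 - exp(-t/tau))
sigma/E = 949212.0000 / 3.2698e+06 = 0.2903
exp(-t/tau) = exp(-201.1 / 31.9) = 0.0018
epsilon = 0.2903 * (1 - 0.0018)
epsilon = 0.2898


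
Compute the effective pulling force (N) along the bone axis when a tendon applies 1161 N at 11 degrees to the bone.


F_eff = F_tendon * cos(theta)
theta = 11 deg = 0.1920 rad
cos(theta) = 0.9816
F_eff = 1161 * 0.9816
F_eff = 1139.6692


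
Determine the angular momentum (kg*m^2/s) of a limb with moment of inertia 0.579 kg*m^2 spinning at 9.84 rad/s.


L = I * omega
L = 0.579 * 9.84
L = 5.6974


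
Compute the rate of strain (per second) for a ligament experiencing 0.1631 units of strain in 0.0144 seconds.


strain_rate = delta_strain / delta_t
strain_rate = 0.1631 / 0.0144
strain_rate = 11.3264


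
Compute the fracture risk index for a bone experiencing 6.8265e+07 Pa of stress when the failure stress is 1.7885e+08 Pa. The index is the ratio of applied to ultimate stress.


FRI = applied / ultimate
FRI = 6.8265e+07 / 1.7885e+08
FRI = 0.3817


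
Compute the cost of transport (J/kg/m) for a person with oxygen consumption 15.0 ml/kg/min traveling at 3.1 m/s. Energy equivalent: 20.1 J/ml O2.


Power per kg = VO2 * 20.1 / 60
Power per kg = 15.0 * 20.1 / 60 = 5.0250 W/kg
Cost = power_per_kg / speed
Cost = 5.0250 / 3.1
Cost = 1.6210


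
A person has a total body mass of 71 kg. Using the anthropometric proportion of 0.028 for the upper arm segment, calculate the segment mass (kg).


m_segment = body_mass * fraction
m_segment = 71 * 0.028
m_segment = 1.9880


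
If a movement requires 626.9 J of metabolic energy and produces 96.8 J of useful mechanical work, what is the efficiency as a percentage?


eta = (W_mech / E_meta) * 100
eta = (96.8 / 626.9) * 100
ratio = 0.1544
eta = 15.4411


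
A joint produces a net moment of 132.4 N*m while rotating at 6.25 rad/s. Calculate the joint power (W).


P = M * omega
P = 132.4 * 6.25
P = 827.5000


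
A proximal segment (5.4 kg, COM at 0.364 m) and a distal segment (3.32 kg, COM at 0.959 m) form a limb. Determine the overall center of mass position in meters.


COM = (m1*x1 + m2*x2) / (m1 + m2)
COM = (5.4*0.364 + 3.32*0.959) / (5.4 + 3.32)
Numerator = 5.1495
Denominator = 8.7200
COM = 0.5905


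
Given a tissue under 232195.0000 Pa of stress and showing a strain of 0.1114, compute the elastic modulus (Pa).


E = stress / strain
E = 232195.0000 / 0.1114
E = 2.0843e+06


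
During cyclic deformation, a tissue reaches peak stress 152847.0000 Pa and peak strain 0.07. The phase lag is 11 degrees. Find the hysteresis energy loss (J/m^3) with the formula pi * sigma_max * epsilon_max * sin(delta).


E_loss = pi * sigma_max * epsilon_max * sin(delta)
delta = 11 deg = 0.1920 rad
sin(delta) = 0.1908
E_loss = pi * 152847.0000 * 0.07 * 0.1908
E_loss = 6413.6267


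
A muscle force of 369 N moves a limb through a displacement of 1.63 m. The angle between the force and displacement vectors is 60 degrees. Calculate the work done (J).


W = F * d * cos(theta)
theta = 60 deg = 1.0472 rad
cos(theta) = 0.5000
W = 369 * 1.63 * 0.5000
W = 300.7350


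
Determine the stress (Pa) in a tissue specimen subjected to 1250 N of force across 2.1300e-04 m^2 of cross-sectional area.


stress = F / A
stress = 1250 / 2.1300e-04
stress = 5.8685e+06


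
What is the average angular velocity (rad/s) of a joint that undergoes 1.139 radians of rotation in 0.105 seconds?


omega = delta_theta / delta_t
omega = 1.139 / 0.105
omega = 10.8476


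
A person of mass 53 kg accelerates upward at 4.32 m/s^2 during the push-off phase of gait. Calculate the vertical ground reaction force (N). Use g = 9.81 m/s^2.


GRF = m * (g + a)
GRF = 53 * (9.81 + 4.32)
GRF = 53 * 14.1300
GRF = 748.8900


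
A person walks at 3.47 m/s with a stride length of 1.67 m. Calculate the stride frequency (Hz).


f = v / stride_length
f = 3.47 / 1.67
f = 2.0778


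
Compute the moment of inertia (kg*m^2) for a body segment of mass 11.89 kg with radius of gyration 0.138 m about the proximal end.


I = m * k^2
I = 11.89 * 0.138^2
k^2 = 0.0190
I = 0.2264


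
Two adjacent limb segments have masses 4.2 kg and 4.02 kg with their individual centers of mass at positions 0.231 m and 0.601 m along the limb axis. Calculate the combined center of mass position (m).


COM = (m1*x1 + m2*x2) / (m1 + m2)
COM = (4.2*0.231 + 4.02*0.601) / (4.2 + 4.02)
Numerator = 3.3862
Denominator = 8.2200
COM = 0.4119


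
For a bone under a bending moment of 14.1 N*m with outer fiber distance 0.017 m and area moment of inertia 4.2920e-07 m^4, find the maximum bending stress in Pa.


sigma = M * c / I
sigma = 14.1 * 0.017 / 4.2920e-07
M * c = 0.2397
sigma = 558480.8947


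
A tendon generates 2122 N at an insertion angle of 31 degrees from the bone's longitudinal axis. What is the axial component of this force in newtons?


F_eff = F_tendon * cos(theta)
theta = 31 deg = 0.5411 rad
cos(theta) = 0.8572
F_eff = 2122 * 0.8572
F_eff = 1818.9090


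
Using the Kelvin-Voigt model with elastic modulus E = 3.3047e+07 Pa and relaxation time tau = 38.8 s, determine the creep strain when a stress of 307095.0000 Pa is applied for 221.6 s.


epsilon(t) = (sigma/E) * (1 - exp(-t/tau))
sigma/E = 307095.0000 / 3.3047e+07 = 0.0093
exp(-t/tau) = exp(-221.6 / 38.8) = 0.0033
epsilon = 0.0093 * (1 - 0.0033)
epsilon = 0.0093


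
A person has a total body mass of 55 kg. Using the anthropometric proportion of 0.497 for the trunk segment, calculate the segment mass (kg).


m_segment = body_mass * fraction
m_segment = 55 * 0.497
m_segment = 27.3350


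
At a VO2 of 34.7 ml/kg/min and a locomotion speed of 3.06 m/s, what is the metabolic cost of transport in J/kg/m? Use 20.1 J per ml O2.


Power per kg = VO2 * 20.1 / 60
Power per kg = 34.7 * 20.1 / 60 = 11.6245 W/kg
Cost = power_per_kg / speed
Cost = 11.6245 / 3.06
Cost = 3.7989


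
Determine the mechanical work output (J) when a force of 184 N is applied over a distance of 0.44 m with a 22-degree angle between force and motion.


W = F * d * cos(theta)
theta = 22 deg = 0.3840 rad
cos(theta) = 0.9272
W = 184 * 0.44 * 0.9272
W = 75.0648


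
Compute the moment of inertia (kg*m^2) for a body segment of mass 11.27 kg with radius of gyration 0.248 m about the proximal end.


I = m * k^2
I = 11.27 * 0.248^2
k^2 = 0.0615
I = 0.6932


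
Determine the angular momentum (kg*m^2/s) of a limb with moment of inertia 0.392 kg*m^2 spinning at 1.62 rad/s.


L = I * omega
L = 0.392 * 1.62
L = 0.6350


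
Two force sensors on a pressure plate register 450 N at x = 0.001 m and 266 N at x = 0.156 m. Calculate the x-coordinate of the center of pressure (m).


COP_x = (F1*x1 + F2*x2) / (F1 + F2)
COP_x = (450*0.001 + 266*0.156) / (450 + 266)
Numerator = 41.9460
Denominator = 716
COP_x = 0.0586


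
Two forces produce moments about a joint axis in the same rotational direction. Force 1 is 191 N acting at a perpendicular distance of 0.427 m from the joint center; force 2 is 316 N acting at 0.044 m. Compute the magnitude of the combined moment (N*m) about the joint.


M = F1 * d1 + F2 * d2
M = 191 * 0.427 + 316 * 0.044
M = 81.5570 + 13.9040
M = 95.4610


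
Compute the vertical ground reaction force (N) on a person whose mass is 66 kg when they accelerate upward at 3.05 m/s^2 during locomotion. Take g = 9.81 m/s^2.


GRF = m * (g + a)
GRF = 66 * (9.81 + 3.05)
GRF = 66 * 12.8600
GRF = 848.7600


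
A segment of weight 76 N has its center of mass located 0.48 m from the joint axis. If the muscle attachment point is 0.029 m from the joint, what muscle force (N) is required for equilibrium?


F_muscle = W * d_load / d_muscle
F_muscle = 76 * 0.48 / 0.029
Numerator = 36.4800
F_muscle = 1257.9310


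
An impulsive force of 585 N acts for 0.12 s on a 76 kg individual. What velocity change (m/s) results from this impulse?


J = F * dt = 585 * 0.12 = 70.2000 N*s
delta_v = J / m
delta_v = 70.2000 / 76
delta_v = 0.9237


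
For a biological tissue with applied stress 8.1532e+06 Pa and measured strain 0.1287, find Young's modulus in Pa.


E = stress / strain
E = 8.1532e+06 / 0.1287
E = 6.3350e+07


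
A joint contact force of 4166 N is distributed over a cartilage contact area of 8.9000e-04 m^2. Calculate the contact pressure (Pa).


P = F / A
P = 4166 / 8.9000e-04
P = 4.6809e+06


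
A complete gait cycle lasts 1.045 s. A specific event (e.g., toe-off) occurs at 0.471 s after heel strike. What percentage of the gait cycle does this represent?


pct = (event_time / cycle_time) * 100
pct = (0.471 / 1.045) * 100
ratio = 0.4507
pct = 45.0718


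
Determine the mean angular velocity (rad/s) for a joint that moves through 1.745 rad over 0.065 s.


omega = delta_theta / delta_t
omega = 1.745 / 0.065
omega = 26.8462


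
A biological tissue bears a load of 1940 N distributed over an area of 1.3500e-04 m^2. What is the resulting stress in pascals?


stress = F / A
stress = 1940 / 1.3500e-04
stress = 1.4370e+07


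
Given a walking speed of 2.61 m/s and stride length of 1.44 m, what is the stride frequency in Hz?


f = v / stride_length
f = 2.61 / 1.44
f = 1.8125


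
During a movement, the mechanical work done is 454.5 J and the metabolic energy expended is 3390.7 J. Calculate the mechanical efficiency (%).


eta = (W_mech / E_meta) * 100
eta = (454.5 / 3390.7) * 100
ratio = 0.1340
eta = 13.4043


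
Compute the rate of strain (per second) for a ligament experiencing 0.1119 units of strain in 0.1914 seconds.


strain_rate = delta_strain / delta_t
strain_rate = 0.1119 / 0.1914
strain_rate = 0.5846


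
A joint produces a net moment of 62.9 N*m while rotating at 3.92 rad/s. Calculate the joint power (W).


P = M * omega
P = 62.9 * 3.92
P = 246.5680


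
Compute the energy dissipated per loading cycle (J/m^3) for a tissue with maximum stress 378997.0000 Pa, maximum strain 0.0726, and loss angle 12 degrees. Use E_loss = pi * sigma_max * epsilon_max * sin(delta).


E_loss = pi * sigma_max * epsilon_max * sin(delta)
delta = 12 deg = 0.2094 rad
sin(delta) = 0.2079
E_loss = pi * 378997.0000 * 0.0726 * 0.2079
E_loss = 17972.1972


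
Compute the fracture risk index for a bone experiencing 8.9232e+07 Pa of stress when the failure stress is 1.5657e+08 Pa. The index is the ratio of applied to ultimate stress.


FRI = applied / ultimate
FRI = 8.9232e+07 / 1.5657e+08
FRI = 0.5699


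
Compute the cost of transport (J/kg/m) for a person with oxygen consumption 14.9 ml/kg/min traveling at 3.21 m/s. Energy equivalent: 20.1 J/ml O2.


Power per kg = VO2 * 20.1 / 60
Power per kg = 14.9 * 20.1 / 60 = 4.9915 W/kg
Cost = power_per_kg / speed
Cost = 4.9915 / 3.21
Cost = 1.5550


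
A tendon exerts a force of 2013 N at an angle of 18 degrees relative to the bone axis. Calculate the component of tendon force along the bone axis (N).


F_eff = F_tendon * cos(theta)
theta = 18 deg = 0.3142 rad
cos(theta) = 0.9511
F_eff = 2013 * 0.9511
F_eff = 1914.4768


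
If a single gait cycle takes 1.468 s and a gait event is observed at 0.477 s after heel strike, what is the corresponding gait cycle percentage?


pct = (event_time / cycle_time) * 100
pct = (0.477 / 1.468) * 100
ratio = 0.3249
pct = 32.4932


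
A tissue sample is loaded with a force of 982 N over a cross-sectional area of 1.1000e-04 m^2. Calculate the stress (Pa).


stress = F / A
stress = 982 / 1.1000e-04
stress = 8.9273e+06


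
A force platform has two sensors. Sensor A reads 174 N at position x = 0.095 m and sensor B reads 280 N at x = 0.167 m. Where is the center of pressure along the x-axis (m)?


COP_x = (F1*x1 + F2*x2) / (F1 + F2)
COP_x = (174*0.095 + 280*0.167) / (174 + 280)
Numerator = 63.2900
Denominator = 454
COP_x = 0.1394


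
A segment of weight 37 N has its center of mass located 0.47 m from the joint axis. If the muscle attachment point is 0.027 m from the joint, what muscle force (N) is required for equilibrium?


F_muscle = W * d_load / d_muscle
F_muscle = 37 * 0.47 / 0.027
Numerator = 17.3900
F_muscle = 644.0741


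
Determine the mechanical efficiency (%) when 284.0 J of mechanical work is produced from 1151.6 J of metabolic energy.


eta = (W_mech / E_meta) * 100
eta = (284.0 / 1151.6) * 100
ratio = 0.2466
eta = 24.6613


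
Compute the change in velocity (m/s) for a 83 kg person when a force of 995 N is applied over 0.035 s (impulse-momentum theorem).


J = F * dt = 995 * 0.035 = 34.8250 N*s
delta_v = J / m
delta_v = 34.8250 / 83
delta_v = 0.4196


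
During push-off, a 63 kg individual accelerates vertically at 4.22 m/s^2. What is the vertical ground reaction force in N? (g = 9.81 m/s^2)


GRF = m * (g + a)
GRF = 63 * (9.81 + 4.22)
GRF = 63 * 14.0300
GRF = 883.8900


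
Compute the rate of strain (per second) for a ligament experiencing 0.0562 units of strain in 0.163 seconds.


strain_rate = delta_strain / delta_t
strain_rate = 0.0562 / 0.163
strain_rate = 0.3448


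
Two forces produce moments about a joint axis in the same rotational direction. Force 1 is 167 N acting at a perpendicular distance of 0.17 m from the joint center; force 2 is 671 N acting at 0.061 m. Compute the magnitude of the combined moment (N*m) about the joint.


M = F1 * d1 + F2 * d2
M = 167 * 0.17 + 671 * 0.061
M = 28.3900 + 40.9310
M = 69.3210


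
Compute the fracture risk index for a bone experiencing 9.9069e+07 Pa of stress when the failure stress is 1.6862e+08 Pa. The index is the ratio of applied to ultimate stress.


FRI = applied / ultimate
FRI = 9.9069e+07 / 1.6862e+08
FRI = 0.5875


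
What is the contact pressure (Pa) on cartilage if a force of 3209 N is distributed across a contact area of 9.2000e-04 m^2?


P = F / A
P = 3209 / 9.2000e-04
P = 3.4880e+06


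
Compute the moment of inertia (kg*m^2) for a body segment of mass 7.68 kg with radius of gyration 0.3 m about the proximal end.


I = m * k^2
I = 7.68 * 0.3^2
k^2 = 0.0900
I = 0.6912


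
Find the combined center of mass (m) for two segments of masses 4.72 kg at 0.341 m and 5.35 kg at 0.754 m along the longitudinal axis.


COM = (m1*x1 + m2*x2) / (m1 + m2)
COM = (4.72*0.341 + 5.35*0.754) / (4.72 + 5.35)
Numerator = 5.6434
Denominator = 10.0700
COM = 0.5604


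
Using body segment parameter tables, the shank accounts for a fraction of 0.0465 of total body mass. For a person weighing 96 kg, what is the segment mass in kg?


m_segment = body_mass * fraction
m_segment = 96 * 0.0465
m_segment = 4.4640
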